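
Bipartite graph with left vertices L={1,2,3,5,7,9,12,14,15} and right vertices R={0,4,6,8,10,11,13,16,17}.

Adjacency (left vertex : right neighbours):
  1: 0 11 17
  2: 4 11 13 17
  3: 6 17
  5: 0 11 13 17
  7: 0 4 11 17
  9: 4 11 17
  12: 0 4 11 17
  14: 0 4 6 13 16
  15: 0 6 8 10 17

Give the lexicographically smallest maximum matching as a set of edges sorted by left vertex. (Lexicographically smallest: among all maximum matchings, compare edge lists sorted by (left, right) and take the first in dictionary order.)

|M| = 8 (so the lex-smallest maximum matching has 8 edges)
process left vertices in ascending order; for each, take the smallest-labelled available neighbour that still permits 8 edges overall, or leave it unmatched if none does
lex-smallest matching: {1-0, 2-4, 3-6, 5-13, 7-11, 9-17, 14-16, 15-8}

Lex-smallest maximum matching: {(1,0), (2,4), (3,6), (5,13), (7,11), (9,17), (14,16), (15,8)}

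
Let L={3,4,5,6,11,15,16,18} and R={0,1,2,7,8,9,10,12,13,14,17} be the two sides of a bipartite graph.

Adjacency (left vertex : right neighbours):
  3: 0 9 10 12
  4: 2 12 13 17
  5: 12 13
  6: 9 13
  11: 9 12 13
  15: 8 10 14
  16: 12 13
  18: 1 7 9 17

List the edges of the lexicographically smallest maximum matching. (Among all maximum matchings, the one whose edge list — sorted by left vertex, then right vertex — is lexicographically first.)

|M| = 7 (so the lex-smallest maximum matching has 7 edges)
process left vertices in ascending order; for each, take the smallest-labelled available neighbour that still permits 7 edges overall, or leave it unmatched if none does
lex-smallest matching: {3-0, 4-2, 5-12, 6-9, 11-13, 15-8, 18-1}

Lex-smallest maximum matching: {(3,0), (4,2), (5,12), (6,9), (11,13), (15,8), (18,1)}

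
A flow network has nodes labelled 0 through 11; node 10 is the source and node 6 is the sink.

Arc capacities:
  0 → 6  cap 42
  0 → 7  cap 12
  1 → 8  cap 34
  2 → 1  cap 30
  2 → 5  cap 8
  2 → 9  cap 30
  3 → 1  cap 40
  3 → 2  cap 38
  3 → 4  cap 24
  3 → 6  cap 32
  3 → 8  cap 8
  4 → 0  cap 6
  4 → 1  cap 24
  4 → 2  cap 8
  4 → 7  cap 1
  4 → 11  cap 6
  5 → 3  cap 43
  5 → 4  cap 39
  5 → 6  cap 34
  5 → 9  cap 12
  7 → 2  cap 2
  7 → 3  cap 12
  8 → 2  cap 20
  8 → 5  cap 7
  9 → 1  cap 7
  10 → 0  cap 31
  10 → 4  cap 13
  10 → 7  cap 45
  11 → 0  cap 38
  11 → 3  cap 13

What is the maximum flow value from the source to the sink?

augment #1: 10→0→6 bottleneck 31, total now 31
augment #2: 10→4→0→6 bottleneck 6, total now 37
augment #3: 10→7→3→6 bottleneck 12, total now 49
augment #4: 10→4→2→5→6 bottleneck 7, total now 56
augment #5: 10→7→2→5→6 bottleneck 1, total now 57
augment #6: 10→7→2→1→8→5→6 bottleneck 1, total now 58

Maximum flow value: 58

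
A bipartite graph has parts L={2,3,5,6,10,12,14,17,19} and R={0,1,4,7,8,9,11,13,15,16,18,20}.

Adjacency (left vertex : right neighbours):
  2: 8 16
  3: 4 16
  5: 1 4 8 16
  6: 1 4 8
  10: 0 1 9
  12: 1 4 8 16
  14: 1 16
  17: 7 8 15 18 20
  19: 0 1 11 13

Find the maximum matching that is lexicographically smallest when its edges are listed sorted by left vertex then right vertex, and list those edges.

Lex-smallest maximum matching: {(2,8), (3,4), (5,1), (10,0), (12,16), (17,7), (19,11)}

|M| = 7 (so the lex-smallest maximum matching has 7 edges)
process left vertices in ascending order; for each, take the smallest-labelled available neighbour that still permits 7 edges overall, or leave it unmatched if none does
lex-smallest matching: {2-8, 3-4, 5-1, 10-0, 12-16, 17-7, 19-11}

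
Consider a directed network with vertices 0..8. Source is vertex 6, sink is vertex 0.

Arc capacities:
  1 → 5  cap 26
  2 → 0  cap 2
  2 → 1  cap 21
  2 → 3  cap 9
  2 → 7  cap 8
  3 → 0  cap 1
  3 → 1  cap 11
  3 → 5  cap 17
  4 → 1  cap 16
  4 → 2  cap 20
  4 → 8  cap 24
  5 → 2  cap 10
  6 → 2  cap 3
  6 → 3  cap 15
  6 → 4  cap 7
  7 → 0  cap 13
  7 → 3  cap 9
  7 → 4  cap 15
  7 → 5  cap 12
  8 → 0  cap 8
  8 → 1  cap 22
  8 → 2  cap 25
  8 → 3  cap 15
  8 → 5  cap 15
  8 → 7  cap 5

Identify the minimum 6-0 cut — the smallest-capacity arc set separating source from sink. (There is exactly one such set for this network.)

augment #1: 6→2→0 push 2
augment #2: 6→3→0 push 1
augment #3: 6→2→7→0 push 1
augment #4: 6→4→8→0 push 7
augment #5: 6→3→5→2→7→0 push 7
max flow = 18; residual-reachable set from 6 gives S-side
cut edges (S→T): {(2,0), (2,7), (3,0), (6,4)} total cap 18

Min-cut arcs: {(2,0), (2,7), (3,0), (6,4)} (total capacity 18)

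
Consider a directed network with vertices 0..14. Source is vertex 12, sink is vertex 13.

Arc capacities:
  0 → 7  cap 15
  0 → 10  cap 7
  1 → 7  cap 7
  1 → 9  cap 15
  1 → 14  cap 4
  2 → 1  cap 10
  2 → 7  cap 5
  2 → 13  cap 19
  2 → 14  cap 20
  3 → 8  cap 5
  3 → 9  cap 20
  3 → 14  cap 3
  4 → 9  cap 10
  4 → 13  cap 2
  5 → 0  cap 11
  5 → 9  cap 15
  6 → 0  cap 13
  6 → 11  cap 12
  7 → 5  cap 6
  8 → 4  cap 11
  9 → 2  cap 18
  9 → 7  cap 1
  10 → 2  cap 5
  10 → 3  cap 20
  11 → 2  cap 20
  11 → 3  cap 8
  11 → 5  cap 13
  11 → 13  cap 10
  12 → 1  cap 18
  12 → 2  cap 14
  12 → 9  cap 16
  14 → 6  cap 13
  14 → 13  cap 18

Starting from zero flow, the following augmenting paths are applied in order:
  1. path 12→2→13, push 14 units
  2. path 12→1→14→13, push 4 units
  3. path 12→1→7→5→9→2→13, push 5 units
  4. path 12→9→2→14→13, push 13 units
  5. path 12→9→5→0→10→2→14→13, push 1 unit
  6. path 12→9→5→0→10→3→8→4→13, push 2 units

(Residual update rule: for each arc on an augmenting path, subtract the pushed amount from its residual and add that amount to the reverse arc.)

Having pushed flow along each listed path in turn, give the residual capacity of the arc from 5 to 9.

Residual capacity of (5,9): 13

after path 1 (12→2→13, push 14): res(5,9)=15
after path 2 (12→1→14→13, push 4): res(5,9)=15
after path 3 (12→1→7→5→9→2→13, push 5): res(5,9)=10
after path 4 (12→9→2→14→13, push 13): res(5,9)=10
after path 5 (12→9→5→0→10→2→14→13, push 1): res(5,9)=11
after path 6 (12→9→5→0→10→3→8→4→13, push 2): res(5,9)=13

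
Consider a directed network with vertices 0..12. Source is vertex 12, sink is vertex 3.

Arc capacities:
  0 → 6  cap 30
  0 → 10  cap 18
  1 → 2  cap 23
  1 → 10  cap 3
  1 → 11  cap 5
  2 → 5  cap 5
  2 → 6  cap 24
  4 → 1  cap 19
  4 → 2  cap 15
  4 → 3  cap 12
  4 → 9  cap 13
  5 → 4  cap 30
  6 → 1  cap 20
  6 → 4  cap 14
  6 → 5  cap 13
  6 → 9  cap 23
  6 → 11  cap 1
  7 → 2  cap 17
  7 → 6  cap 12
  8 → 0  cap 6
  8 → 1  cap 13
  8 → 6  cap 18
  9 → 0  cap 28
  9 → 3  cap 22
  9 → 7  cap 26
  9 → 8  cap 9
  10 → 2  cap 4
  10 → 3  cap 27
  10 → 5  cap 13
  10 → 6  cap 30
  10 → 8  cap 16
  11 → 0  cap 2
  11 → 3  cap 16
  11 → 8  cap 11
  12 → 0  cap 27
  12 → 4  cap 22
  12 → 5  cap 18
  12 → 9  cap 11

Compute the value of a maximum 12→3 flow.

augment #1: 12→4→3 bottleneck 12, total now 12
augment #2: 12→9→3 bottleneck 11, total now 23
augment #3: 12→0→10→3 bottleneck 18, total now 41
augment #4: 12→4→9→3 bottleneck 10, total now 51
augment #5: 12→0→6→9→3 bottleneck 1, total now 52
augment #6: 12→0→6→11→3 bottleneck 1, total now 53
augment #7: 12→0→6→1→10→3 bottleneck 3, total now 56
augment #8: 12→0→6→1→11→3 bottleneck 4, total now 60
augment #9: 12→5→4→1→11→3 bottleneck 1, total now 61

Maximum flow value: 61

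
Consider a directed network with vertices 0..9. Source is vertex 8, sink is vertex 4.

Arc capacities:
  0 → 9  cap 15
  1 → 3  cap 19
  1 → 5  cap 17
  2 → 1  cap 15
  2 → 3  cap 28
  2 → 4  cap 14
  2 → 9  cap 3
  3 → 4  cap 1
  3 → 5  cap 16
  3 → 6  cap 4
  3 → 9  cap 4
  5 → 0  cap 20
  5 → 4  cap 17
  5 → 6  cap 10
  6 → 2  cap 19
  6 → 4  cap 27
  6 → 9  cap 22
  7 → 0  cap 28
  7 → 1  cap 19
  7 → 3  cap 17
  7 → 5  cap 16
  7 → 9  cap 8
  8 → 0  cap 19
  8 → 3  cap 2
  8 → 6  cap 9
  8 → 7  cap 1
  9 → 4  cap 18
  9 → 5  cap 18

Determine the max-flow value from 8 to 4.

Maximum flow value: 27

augment #1: 8→3→4 bottleneck 1, total now 1
augment #2: 8→6→4 bottleneck 9, total now 10
augment #3: 8→0→9→4 bottleneck 15, total now 25
augment #4: 8→3→5→4 bottleneck 1, total now 26
augment #5: 8→7→5→4 bottleneck 1, total now 27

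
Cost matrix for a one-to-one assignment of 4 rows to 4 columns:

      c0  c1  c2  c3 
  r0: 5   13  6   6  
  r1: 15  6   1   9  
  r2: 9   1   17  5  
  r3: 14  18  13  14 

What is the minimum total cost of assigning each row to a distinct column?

optimal assignment: row0→col0 (cost 5), row1→col2 (cost 1), row2→col1 (cost 1), row3→col3 (cost 14)
total = 5 + 1 + 1 + 14 = 21

Minimum assignment cost: 21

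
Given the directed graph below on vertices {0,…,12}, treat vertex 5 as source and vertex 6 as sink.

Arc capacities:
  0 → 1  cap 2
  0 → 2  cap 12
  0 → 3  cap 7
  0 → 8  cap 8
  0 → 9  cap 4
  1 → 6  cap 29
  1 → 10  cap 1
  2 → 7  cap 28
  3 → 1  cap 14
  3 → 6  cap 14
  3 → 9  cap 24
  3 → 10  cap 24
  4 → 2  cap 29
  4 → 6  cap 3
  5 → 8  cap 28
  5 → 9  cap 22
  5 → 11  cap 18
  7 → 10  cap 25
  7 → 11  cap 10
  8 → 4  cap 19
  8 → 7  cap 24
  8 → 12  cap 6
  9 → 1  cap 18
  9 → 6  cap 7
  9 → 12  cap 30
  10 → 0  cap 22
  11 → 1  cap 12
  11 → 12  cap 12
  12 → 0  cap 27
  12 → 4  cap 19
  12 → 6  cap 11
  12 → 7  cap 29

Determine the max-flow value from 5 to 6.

Maximum flow value: 57

augment #1: 5→9→6 bottleneck 7, total now 7
augment #2: 5→8→4→6 bottleneck 3, total now 10
augment #3: 5→8→12→6 bottleneck 6, total now 16
augment #4: 5→9→1→6 bottleneck 15, total now 31
augment #5: 5→11→1→6 bottleneck 12, total now 43
augment #6: 5→11→12→6 bottleneck 5, total now 48
augment #7: 5→11→12→0→1→6 bottleneck 1, total now 49
augment #8: 5→8→7→10→0→1→6 bottleneck 1, total now 50
augment #9: 5→8→7→10→0→3→6 bottleneck 7, total now 57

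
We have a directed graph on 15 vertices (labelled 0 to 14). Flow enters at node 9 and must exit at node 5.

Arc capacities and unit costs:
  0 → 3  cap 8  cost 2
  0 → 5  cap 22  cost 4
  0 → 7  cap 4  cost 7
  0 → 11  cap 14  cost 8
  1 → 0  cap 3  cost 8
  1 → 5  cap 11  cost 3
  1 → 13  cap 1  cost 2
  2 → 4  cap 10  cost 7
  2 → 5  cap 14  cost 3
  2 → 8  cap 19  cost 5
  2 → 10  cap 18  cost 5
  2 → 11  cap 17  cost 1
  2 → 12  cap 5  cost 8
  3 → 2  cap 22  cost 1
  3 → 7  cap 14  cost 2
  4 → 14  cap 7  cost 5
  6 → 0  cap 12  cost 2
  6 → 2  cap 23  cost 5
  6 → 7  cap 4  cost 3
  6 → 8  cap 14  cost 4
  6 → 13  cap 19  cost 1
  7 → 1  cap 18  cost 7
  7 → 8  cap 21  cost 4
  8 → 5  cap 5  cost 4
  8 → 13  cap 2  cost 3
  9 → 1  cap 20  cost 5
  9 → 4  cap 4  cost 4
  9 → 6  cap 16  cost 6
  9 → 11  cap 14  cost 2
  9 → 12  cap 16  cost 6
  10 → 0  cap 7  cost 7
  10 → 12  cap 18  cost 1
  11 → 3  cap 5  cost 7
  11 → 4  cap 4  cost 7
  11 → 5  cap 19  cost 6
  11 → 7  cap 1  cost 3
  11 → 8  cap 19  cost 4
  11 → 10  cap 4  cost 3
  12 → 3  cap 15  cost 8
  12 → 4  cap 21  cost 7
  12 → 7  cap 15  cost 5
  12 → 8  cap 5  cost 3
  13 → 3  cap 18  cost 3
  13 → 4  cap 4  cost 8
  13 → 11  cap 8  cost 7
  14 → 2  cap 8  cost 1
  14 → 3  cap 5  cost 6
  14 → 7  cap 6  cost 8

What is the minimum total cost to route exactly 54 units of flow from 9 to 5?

Minimum cost for 54 units: 582

shortest-cost path #1: 9→11→5 push 14 @ unit cost 8 (adds 112)
shortest-cost path #2: 9→1→5 push 11 @ unit cost 8 (adds 88)
shortest-cost path #3: 9→6→0→5 push 12 @ unit cost 12 (adds 144)
shortest-cost path #4: 9→12→8→5 push 5 @ unit cost 13 (adds 65)
shortest-cost path #5: 9→4→14→2→5 push 4 @ unit cost 13 (adds 52)
shortest-cost path #6: 9→6→2→5 push 4 @ unit cost 14 (adds 56)
shortest-cost path #7: 9→1→13→3→2→5 push 1 @ unit cost 14 (adds 14)
shortest-cost path #8: 9→1→0→5 push 3 @ unit cost 17 (adds 51)
total cost = 582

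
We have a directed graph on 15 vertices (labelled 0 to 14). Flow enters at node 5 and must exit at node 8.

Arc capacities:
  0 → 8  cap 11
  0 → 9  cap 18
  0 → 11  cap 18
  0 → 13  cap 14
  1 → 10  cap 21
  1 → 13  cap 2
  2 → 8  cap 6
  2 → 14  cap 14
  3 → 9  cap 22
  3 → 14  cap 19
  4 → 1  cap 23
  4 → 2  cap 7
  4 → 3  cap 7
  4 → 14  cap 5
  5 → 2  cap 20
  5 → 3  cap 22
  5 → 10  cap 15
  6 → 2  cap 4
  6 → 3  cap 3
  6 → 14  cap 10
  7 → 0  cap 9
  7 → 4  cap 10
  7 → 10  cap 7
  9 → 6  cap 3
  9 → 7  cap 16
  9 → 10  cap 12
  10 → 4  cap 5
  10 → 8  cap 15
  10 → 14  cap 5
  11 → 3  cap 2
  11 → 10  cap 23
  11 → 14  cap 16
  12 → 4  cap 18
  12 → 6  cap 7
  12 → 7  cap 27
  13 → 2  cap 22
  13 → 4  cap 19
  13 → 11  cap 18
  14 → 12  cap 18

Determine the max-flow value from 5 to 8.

augment #1: 5→2→8 bottleneck 6, total now 6
augment #2: 5→10→8 bottleneck 15, total now 21
augment #3: 5→3→9→7→0→8 bottleneck 9, total now 30

Maximum flow value: 30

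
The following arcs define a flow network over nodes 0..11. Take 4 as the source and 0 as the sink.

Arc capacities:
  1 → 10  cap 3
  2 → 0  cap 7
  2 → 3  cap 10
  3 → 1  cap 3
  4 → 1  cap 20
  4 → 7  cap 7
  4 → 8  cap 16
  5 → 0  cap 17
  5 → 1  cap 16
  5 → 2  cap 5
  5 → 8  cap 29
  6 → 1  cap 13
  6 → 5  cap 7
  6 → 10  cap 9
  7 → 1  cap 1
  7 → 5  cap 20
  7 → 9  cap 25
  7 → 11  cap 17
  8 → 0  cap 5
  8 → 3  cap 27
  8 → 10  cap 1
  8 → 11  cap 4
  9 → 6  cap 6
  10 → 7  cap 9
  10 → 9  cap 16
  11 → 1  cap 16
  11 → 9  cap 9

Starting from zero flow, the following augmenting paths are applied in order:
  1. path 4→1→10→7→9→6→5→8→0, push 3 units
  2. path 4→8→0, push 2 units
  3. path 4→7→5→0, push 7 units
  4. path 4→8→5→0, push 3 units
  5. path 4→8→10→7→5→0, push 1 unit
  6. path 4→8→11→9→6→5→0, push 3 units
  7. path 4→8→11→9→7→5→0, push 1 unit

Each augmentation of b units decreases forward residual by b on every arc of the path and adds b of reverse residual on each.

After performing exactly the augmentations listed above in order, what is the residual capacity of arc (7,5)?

after path 1 (4→1→10→7→9→6→5→8→0, push 3): res(7,5)=20
after path 2 (4→8→0, push 2): res(7,5)=20
after path 3 (4→7→5→0, push 7): res(7,5)=13
after path 4 (4→8→5→0, push 3): res(7,5)=13
after path 5 (4→8→10→7→5→0, push 1): res(7,5)=12
after path 6 (4→8→11→9→6→5→0, push 3): res(7,5)=12
after path 7 (4→8→11→9→7→5→0, push 1): res(7,5)=11

Residual capacity of (7,5): 11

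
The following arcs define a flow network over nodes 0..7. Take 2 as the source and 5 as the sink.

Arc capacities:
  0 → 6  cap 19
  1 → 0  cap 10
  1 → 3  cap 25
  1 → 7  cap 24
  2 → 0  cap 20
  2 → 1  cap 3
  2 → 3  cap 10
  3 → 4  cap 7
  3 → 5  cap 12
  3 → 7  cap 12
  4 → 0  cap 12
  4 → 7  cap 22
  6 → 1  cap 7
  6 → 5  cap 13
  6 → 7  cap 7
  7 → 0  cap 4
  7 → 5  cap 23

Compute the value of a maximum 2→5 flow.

augment #1: 2→3→5 bottleneck 10, total now 10
augment #2: 2→0→6→5 bottleneck 13, total now 23
augment #3: 2→1→3→5 bottleneck 2, total now 25
augment #4: 2→1→7→5 bottleneck 1, total now 26
augment #5: 2→0→6→7→5 bottleneck 6, total now 32

Maximum flow value: 32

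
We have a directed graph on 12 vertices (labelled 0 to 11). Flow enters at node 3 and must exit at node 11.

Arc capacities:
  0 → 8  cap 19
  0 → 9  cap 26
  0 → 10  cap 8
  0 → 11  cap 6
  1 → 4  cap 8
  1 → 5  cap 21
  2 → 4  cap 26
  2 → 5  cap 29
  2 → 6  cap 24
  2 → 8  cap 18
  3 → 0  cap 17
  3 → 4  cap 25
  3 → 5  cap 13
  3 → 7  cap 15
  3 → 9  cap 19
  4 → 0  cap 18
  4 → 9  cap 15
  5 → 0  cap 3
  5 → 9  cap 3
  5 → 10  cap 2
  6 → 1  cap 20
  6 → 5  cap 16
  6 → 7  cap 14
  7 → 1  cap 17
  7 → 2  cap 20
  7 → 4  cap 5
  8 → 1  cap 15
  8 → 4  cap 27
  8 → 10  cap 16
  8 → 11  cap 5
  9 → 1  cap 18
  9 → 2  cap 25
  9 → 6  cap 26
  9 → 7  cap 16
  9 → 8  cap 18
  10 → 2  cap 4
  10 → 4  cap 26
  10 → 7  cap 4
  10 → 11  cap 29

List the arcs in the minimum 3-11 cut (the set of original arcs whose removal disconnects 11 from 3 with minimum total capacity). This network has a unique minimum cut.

Min-cut arcs: {(0,10), (0,11), (5,10), (8,10), (8,11)} (total capacity 37)

augment #1: 3→0→11 push 6
augment #2: 3→0→8→11 push 5
augment #3: 3→0→10→11 push 6
augment #4: 3→5→10→11 push 2
augment #5: 3→4→0→10→11 push 2
augment #6: 3→9→8→10→11 push 16
max flow = 37; residual-reachable set from 3 gives S-side
cut edges (S→T): {(0,10), (0,11), (5,10), (8,10), (8,11)} total cap 37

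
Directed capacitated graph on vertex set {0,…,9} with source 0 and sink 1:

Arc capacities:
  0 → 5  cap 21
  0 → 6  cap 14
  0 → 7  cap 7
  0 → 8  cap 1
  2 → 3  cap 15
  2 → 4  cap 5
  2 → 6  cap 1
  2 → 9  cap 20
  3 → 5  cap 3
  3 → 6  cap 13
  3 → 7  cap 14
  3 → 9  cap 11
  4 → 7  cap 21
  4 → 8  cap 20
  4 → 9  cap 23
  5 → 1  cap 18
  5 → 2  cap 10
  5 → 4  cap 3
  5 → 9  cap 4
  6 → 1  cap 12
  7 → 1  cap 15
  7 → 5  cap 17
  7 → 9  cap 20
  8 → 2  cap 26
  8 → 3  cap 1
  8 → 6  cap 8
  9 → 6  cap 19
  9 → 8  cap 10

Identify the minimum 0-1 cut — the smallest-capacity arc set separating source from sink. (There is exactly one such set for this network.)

augment #1: 0→5→1 push 18
augment #2: 0→6→1 push 12
augment #3: 0→7→1 push 7
augment #4: 0→5→4→7→1 push 3
augment #5: 0→8→3→7→1 push 1
max flow = 41; residual-reachable set from 0 gives S-side
cut edges (S→T): {(0,5), (0,7), (0,8), (6,1)} total cap 41

Min-cut arcs: {(0,5), (0,7), (0,8), (6,1)} (total capacity 41)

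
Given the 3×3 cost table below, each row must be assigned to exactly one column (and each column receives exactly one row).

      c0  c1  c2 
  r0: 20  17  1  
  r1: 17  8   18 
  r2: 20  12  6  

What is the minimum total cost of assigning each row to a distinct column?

optimal assignment: row0→col2 (cost 1), row1→col1 (cost 8), row2→col0 (cost 20)
total = 1 + 8 + 20 = 29

Minimum assignment cost: 29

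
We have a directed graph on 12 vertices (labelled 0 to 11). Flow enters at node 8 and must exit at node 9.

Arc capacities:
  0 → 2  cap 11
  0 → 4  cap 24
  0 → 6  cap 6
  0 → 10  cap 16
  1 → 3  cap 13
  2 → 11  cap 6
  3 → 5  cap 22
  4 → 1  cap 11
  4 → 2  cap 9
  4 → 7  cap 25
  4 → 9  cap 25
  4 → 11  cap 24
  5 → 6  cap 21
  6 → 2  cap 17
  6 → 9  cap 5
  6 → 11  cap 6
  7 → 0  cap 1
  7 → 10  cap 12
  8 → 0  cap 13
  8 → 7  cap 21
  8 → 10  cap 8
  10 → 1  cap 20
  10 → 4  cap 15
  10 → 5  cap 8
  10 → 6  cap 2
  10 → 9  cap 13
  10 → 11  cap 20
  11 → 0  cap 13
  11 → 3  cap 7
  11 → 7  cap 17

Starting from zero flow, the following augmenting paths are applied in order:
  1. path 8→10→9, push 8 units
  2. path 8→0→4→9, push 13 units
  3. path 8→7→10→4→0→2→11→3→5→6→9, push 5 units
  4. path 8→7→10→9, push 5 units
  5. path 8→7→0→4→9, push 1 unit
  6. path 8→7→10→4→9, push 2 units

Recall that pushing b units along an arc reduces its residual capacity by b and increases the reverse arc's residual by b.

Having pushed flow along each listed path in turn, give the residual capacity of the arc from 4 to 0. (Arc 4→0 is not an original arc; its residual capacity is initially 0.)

Residual capacity of (4,0): 9

after path 1 (8→10→9, push 8): res(4,0)=0
after path 2 (8→0→4→9, push 13): res(4,0)=13
after path 3 (8→7→10→4→0→2→11→3→5→6→9, push 5): res(4,0)=8
after path 4 (8→7→10→9, push 5): res(4,0)=8
after path 5 (8→7→0→4→9, push 1): res(4,0)=9
after path 6 (8→7→10→4→9, push 2): res(4,0)=9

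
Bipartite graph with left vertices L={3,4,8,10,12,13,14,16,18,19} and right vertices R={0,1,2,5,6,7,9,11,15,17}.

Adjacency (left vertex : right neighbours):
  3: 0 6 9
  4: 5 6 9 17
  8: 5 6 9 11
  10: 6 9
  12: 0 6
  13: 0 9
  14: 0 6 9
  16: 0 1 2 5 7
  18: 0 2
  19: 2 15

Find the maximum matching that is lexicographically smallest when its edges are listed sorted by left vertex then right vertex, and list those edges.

|M| = 8 (so the lex-smallest maximum matching has 8 edges)
process left vertices in ascending order; for each, take the smallest-labelled available neighbour that still permits 8 edges overall, or leave it unmatched if none does
lex-smallest matching: {3-0, 4-5, 8-11, 10-6, 13-9, 16-1, 18-2, 19-15}

Lex-smallest maximum matching: {(3,0), (4,5), (8,11), (10,6), (13,9), (16,1), (18,2), (19,15)}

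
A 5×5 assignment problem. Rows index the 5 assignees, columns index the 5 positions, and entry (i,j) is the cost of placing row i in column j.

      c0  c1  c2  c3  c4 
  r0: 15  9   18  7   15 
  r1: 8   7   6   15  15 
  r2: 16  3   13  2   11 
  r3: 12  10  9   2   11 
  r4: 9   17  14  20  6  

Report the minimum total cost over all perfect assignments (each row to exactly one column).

optimal assignment: row0→col0 (cost 15), row1→col2 (cost 6), row2→col1 (cost 3), row3→col3 (cost 2), row4→col4 (cost 6)
total = 15 + 6 + 3 + 2 + 6 = 32

Minimum assignment cost: 32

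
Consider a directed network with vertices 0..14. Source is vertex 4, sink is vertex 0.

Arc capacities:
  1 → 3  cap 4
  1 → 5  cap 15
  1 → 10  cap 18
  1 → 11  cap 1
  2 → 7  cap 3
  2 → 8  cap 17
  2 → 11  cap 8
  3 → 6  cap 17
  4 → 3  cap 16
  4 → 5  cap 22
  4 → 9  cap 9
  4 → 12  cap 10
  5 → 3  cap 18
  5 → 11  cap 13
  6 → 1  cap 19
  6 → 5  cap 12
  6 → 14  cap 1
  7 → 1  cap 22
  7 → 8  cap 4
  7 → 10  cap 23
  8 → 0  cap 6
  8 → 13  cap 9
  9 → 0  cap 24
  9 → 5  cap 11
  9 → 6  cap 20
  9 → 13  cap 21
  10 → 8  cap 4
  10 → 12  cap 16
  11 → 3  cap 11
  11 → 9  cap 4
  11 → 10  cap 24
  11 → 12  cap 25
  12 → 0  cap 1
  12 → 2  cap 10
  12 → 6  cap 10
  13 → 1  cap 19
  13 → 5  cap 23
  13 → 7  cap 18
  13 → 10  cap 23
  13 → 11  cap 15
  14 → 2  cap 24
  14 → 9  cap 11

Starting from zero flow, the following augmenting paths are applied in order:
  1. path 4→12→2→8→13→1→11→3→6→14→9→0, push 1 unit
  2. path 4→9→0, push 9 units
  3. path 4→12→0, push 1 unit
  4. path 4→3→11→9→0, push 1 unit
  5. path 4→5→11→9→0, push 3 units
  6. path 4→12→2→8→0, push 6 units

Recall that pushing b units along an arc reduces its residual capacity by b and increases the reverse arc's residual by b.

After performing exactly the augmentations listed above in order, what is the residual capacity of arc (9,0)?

after path 1 (4→12→2→8→13→1→11→3→6→14→9→0, push 1): res(9,0)=23
after path 2 (4→9→0, push 9): res(9,0)=14
after path 3 (4→12→0, push 1): res(9,0)=14
after path 4 (4→3→11→9→0, push 1): res(9,0)=13
after path 5 (4→5→11→9→0, push 3): res(9,0)=10
after path 6 (4→12→2→8→0, push 6): res(9,0)=10

Residual capacity of (9,0): 10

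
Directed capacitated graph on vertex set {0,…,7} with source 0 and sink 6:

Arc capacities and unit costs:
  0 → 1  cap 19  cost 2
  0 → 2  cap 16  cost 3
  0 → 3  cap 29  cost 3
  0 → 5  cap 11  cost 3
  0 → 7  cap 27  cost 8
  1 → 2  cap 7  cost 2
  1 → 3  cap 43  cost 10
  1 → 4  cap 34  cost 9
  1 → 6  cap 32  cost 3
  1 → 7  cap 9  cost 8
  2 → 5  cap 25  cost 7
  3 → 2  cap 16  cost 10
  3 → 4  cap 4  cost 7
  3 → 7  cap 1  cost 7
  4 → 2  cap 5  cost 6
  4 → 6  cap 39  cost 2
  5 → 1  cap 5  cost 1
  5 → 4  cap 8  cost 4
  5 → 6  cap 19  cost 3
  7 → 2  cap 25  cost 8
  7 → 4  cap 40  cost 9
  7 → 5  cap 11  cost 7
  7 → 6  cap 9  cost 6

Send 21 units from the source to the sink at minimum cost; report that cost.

shortest-cost path #1: 0→1→6 push 19 @ unit cost 5 (adds 95)
shortest-cost path #2: 0→5→6 push 2 @ unit cost 6 (adds 12)
total cost = 107

Minimum cost for 21 units: 107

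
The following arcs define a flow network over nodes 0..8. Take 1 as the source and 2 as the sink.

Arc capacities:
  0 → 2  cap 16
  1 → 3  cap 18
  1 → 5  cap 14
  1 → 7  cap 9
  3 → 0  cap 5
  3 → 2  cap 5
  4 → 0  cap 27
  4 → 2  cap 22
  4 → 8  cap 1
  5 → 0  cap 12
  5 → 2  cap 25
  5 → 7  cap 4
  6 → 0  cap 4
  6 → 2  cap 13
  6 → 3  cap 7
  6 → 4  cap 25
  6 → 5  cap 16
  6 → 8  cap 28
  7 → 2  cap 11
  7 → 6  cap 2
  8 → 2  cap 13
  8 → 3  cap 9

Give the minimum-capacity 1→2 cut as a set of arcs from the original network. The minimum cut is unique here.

Min-cut arcs: {(1,5), (1,7), (3,0), (3,2)} (total capacity 33)

augment #1: 1→3→2 push 5
augment #2: 1→5→2 push 14
augment #3: 1→7→2 push 9
augment #4: 1→3→0→2 push 5
max flow = 33; residual-reachable set from 1 gives S-side
cut edges (S→T): {(1,5), (1,7), (3,0), (3,2)} total cap 33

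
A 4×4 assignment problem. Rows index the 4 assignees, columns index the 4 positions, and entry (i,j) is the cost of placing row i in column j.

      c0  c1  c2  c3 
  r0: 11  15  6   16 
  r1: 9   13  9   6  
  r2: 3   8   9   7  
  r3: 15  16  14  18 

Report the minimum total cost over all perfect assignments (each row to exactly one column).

optimal assignment: row0→col2 (cost 6), row1→col3 (cost 6), row2→col0 (cost 3), row3→col1 (cost 16)
total = 6 + 6 + 3 + 16 = 31

Minimum assignment cost: 31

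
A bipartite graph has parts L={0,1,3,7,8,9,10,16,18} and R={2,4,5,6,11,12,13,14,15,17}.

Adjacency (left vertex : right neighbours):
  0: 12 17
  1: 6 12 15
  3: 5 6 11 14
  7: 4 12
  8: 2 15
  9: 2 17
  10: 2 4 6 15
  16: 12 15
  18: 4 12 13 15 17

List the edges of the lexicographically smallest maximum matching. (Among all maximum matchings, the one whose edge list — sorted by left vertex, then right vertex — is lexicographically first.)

Lex-smallest maximum matching: {(0,12), (1,6), (3,5), (7,4), (8,2), (9,17), (10,15), (18,13)}

|M| = 8 (so the lex-smallest maximum matching has 8 edges)
process left vertices in ascending order; for each, take the smallest-labelled available neighbour that still permits 8 edges overall, or leave it unmatched if none does
lex-smallest matching: {0-12, 1-6, 3-5, 7-4, 8-2, 9-17, 10-15, 18-13}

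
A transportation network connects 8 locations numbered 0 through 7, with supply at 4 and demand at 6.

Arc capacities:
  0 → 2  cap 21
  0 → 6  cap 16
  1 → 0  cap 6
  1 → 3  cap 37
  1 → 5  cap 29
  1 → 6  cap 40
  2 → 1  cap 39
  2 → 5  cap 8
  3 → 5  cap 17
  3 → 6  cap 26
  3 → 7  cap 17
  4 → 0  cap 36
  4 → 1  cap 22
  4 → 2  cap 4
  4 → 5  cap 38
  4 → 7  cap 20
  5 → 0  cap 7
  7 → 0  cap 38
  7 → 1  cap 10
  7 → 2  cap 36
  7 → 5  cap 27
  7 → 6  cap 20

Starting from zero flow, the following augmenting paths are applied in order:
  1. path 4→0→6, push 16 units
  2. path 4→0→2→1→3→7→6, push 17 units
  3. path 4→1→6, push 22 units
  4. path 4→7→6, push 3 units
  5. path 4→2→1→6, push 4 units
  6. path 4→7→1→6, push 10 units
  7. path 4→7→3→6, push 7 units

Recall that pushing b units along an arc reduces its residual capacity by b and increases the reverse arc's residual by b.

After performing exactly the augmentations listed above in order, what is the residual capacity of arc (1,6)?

after path 1 (4→0→6, push 16): res(1,6)=40
after path 2 (4→0→2→1→3→7→6, push 17): res(1,6)=40
after path 3 (4→1→6, push 22): res(1,6)=18
after path 4 (4→7→6, push 3): res(1,6)=18
after path 5 (4→2→1→6, push 4): res(1,6)=14
after path 6 (4→7→1→6, push 10): res(1,6)=4
after path 7 (4→7→3→6, push 7): res(1,6)=4

Residual capacity of (1,6): 4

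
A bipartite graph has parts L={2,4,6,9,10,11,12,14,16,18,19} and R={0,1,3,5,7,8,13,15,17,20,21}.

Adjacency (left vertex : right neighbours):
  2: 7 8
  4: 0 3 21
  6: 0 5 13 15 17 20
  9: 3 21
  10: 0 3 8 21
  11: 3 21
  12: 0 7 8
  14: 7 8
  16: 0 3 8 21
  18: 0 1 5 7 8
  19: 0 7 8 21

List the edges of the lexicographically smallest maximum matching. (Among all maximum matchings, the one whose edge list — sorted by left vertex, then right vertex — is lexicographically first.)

Lex-smallest maximum matching: {(2,7), (4,0), (6,5), (9,3), (10,8), (11,21), (18,1)}

|M| = 7 (so the lex-smallest maximum matching has 7 edges)
process left vertices in ascending order; for each, take the smallest-labelled available neighbour that still permits 7 edges overall, or leave it unmatched if none does
lex-smallest matching: {2-7, 4-0, 6-5, 9-3, 10-8, 11-21, 18-1}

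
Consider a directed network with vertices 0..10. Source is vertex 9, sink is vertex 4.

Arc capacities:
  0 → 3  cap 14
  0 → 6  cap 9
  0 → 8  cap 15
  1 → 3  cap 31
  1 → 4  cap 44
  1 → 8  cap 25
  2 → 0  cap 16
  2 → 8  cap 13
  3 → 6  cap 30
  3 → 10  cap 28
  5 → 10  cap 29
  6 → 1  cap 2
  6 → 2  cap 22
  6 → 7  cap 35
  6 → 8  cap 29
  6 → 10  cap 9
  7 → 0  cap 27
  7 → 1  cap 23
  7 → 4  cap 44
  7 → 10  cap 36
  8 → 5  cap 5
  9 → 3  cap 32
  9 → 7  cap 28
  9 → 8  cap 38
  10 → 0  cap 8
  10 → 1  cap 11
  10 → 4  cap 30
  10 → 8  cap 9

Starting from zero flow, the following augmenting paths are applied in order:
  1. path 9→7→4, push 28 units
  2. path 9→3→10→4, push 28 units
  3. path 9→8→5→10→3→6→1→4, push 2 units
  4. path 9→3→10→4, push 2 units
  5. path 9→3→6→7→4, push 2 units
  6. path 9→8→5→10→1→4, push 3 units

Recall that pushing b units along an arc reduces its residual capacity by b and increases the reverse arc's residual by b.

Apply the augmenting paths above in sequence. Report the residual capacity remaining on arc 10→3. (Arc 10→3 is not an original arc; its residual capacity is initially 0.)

Residual capacity of (10,3): 28

after path 1 (9→7→4, push 28): res(10,3)=0
after path 2 (9→3→10→4, push 28): res(10,3)=28
after path 3 (9→8→5→10→3→6→1→4, push 2): res(10,3)=26
after path 4 (9→3→10→4, push 2): res(10,3)=28
after path 5 (9→3→6→7→4, push 2): res(10,3)=28
after path 6 (9→8→5→10→1→4, push 3): res(10,3)=28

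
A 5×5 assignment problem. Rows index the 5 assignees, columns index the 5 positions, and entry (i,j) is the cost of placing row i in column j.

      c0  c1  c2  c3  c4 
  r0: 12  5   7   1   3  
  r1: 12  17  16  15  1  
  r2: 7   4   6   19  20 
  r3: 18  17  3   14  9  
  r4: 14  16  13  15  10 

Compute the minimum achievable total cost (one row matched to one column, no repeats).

optimal assignment: row0→col3 (cost 1), row1→col4 (cost 1), row2→col1 (cost 4), row3→col2 (cost 3), row4→col0 (cost 14)
total = 1 + 1 + 4 + 3 + 14 = 23

Minimum assignment cost: 23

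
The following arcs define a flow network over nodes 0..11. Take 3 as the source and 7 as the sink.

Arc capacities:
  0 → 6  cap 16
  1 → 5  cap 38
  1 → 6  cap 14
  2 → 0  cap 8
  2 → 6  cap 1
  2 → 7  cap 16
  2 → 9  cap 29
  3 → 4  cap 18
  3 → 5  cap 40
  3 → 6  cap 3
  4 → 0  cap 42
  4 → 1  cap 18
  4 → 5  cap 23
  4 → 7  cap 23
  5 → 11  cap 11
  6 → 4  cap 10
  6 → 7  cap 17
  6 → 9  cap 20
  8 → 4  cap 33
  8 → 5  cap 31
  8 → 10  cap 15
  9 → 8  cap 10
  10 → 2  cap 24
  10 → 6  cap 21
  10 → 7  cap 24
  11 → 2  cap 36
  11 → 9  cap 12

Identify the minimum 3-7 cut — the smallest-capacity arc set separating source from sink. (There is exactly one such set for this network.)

Min-cut arcs: {(3,4), (3,6), (5,11)} (total capacity 32)

augment #1: 3→4→7 push 18
augment #2: 3→6→7 push 3
augment #3: 3→5→11→2→7 push 11
max flow = 32; residual-reachable set from 3 gives S-side
cut edges (S→T): {(3,4), (3,6), (5,11)} total cap 32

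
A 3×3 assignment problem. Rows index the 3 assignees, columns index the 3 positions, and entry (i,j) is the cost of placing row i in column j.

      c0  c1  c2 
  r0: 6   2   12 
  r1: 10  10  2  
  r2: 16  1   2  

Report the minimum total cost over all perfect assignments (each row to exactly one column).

optimal assignment: row0→col0 (cost 6), row1→col2 (cost 2), row2→col1 (cost 1)
total = 6 + 2 + 1 = 9

Minimum assignment cost: 9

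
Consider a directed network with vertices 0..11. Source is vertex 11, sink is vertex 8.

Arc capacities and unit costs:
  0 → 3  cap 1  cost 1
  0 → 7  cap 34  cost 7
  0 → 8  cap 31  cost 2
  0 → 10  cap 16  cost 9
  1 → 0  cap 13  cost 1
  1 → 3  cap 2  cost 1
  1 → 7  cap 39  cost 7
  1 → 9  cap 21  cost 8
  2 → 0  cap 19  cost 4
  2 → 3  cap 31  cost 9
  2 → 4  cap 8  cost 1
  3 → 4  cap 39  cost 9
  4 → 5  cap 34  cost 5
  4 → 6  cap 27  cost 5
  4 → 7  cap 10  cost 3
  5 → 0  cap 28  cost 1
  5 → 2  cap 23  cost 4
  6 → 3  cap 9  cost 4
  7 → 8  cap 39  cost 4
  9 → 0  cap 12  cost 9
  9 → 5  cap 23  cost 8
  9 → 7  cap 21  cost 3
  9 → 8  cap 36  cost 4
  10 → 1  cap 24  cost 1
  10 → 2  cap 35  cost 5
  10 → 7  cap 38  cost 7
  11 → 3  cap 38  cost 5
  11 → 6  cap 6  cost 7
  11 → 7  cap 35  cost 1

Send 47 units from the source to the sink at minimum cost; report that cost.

shortest-cost path #1: 11→7→8 push 35 @ unit cost 5 (adds 175)
shortest-cost path #2: 11→3→4→7→8 push 4 @ unit cost 21 (adds 84)
shortest-cost path #3: 11→3→4→5→0→8 push 8 @ unit cost 22 (adds 176)
total cost = 435

Minimum cost for 47 units: 435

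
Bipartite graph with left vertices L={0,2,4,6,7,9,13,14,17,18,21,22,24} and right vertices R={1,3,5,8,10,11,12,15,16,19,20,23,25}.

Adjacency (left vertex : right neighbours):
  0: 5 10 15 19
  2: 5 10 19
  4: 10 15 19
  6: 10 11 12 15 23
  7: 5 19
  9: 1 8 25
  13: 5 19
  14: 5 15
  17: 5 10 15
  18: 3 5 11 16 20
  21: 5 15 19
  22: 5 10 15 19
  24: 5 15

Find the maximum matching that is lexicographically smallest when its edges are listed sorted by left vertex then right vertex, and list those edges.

Lex-smallest maximum matching: {(0,5), (2,10), (4,15), (6,11), (7,19), (9,1), (18,3)}

|M| = 7 (so the lex-smallest maximum matching has 7 edges)
process left vertices in ascending order; for each, take the smallest-labelled available neighbour that still permits 7 edges overall, or leave it unmatched if none does
lex-smallest matching: {0-5, 2-10, 4-15, 6-11, 7-19, 9-1, 18-3}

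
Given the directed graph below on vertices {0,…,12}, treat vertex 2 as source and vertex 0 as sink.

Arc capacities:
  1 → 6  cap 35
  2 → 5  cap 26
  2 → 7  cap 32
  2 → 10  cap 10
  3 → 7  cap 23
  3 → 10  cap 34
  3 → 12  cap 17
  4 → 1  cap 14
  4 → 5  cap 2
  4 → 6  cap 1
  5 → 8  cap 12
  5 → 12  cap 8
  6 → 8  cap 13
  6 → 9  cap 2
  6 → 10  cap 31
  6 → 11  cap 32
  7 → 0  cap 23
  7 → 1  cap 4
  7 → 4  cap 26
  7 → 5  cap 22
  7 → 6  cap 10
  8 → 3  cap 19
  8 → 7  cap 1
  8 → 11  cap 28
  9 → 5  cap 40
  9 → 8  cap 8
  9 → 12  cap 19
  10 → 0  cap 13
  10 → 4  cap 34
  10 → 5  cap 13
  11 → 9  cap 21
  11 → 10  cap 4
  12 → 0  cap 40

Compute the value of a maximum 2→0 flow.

Maximum flow value: 62

augment #1: 2→7→0 bottleneck 23, total now 23
augment #2: 2→10→0 bottleneck 10, total now 33
augment #3: 2→5→12→0 bottleneck 8, total now 41
augment #4: 2→7→6→10→0 bottleneck 3, total now 44
augment #5: 2→5→8→3→12→0 bottleneck 12, total now 56
augment #6: 2→7→6→9→12→0 bottleneck 2, total now 58
augment #7: 2→7→6→8→3→12→0 bottleneck 4, total now 62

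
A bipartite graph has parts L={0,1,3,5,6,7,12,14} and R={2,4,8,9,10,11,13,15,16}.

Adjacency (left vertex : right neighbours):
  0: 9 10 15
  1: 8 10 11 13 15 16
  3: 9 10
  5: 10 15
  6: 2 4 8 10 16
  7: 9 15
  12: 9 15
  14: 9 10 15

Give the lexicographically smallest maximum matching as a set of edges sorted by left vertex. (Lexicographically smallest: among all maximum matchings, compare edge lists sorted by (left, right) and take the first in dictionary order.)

|M| = 5 (so the lex-smallest maximum matching has 5 edges)
process left vertices in ascending order; for each, take the smallest-labelled available neighbour that still permits 5 edges overall, or leave it unmatched if none does
lex-smallest matching: {0-9, 1-8, 3-10, 5-15, 6-2}

Lex-smallest maximum matching: {(0,9), (1,8), (3,10), (5,15), (6,2)}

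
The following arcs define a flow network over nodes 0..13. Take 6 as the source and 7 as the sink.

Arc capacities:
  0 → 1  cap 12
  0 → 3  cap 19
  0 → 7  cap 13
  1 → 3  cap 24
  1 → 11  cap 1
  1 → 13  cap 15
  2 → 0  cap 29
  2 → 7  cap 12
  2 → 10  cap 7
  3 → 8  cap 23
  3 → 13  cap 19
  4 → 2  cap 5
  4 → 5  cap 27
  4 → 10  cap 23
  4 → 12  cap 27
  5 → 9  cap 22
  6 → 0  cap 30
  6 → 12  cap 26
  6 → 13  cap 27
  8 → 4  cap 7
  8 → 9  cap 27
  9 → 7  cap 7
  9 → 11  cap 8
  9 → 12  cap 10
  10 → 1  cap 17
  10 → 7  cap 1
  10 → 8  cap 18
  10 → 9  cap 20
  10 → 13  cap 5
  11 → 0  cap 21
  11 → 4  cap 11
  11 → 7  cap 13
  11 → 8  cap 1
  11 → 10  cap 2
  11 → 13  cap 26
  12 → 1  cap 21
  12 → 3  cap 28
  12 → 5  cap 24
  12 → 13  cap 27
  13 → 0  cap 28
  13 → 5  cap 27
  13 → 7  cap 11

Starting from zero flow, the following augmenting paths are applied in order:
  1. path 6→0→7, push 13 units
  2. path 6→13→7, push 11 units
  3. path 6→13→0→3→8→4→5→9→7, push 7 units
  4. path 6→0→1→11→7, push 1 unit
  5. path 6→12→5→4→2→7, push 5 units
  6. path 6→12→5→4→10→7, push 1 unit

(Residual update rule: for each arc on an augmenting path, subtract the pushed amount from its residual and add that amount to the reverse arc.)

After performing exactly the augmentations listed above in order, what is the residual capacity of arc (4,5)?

after path 1 (6→0→7, push 13): res(4,5)=27
after path 2 (6→13→7, push 11): res(4,5)=27
after path 3 (6→13→0→3→8→4→5→9→7, push 7): res(4,5)=20
after path 4 (6→0→1→11→7, push 1): res(4,5)=20
after path 5 (6→12→5→4→2→7, push 5): res(4,5)=25
after path 6 (6→12→5→4→10→7, push 1): res(4,5)=26

Residual capacity of (4,5): 26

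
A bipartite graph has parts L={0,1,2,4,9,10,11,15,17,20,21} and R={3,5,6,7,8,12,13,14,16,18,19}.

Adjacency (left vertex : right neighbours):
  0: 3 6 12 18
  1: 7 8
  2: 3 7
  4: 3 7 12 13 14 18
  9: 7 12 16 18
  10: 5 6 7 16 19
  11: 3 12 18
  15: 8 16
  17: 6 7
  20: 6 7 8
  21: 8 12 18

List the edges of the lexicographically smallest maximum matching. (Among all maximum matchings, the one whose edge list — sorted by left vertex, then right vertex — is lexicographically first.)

Lex-smallest maximum matching: {(0,3), (1,7), (4,13), (9,12), (10,5), (11,18), (15,16), (17,6), (20,8)}

|M| = 9 (so the lex-smallest maximum matching has 9 edges)
process left vertices in ascending order; for each, take the smallest-labelled available neighbour that still permits 9 edges overall, or leave it unmatched if none does
lex-smallest matching: {0-3, 1-7, 4-13, 9-12, 10-5, 11-18, 15-16, 17-6, 20-8}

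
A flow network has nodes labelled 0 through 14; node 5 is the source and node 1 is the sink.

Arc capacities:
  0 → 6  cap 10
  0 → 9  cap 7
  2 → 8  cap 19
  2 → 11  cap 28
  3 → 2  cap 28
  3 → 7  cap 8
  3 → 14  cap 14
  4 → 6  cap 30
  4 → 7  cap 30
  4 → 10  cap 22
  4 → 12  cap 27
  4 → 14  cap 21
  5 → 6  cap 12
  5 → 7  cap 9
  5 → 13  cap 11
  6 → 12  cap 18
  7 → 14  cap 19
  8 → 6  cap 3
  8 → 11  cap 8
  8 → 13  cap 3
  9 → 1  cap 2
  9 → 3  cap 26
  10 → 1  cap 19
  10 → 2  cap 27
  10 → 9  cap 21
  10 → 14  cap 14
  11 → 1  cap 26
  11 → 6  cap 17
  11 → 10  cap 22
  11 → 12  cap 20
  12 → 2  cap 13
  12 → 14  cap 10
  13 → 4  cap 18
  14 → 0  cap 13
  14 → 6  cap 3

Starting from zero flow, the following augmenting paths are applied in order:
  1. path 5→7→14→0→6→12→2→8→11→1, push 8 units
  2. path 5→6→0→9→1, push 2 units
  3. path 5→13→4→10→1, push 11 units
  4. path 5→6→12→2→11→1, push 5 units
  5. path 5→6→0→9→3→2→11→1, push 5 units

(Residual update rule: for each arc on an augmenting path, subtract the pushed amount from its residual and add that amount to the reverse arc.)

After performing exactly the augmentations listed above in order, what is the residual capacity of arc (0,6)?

Residual capacity of (0,6): 9

after path 1 (5→7→14→0→6→12→2→8→11→1, push 8): res(0,6)=2
after path 2 (5→6→0→9→1, push 2): res(0,6)=4
after path 3 (5→13→4→10→1, push 11): res(0,6)=4
after path 4 (5→6→12→2→11→1, push 5): res(0,6)=4
after path 5 (5→6→0→9→3→2→11→1, push 5): res(0,6)=9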